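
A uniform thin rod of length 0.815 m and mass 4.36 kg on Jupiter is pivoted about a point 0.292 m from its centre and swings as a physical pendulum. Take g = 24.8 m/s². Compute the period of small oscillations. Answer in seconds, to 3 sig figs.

For a physical pendulum T = 2π√(I/(mgd)), with d = 0.2920 m from pivot to centre of mass.
I_cm = mL²/12 = 4.36 × 0.815²/12 = 0.2413 kg·m²; I = I_cm + md² = 0.2413 + 4.36 × 0.2920² = 0.6131 kg·m².
T = 2π√(0.6131/(4.36 × 24.8 × 0.2920)) = 0.876 s.

0.876 s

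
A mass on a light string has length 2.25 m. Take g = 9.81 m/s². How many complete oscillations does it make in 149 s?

T = 2π√(L/g) = 2π√(2.25/9.81) = 3.009 s.
Number of complete oscillations = ⌊149/3.009⌋ = ⌊49.52⌋ = 49.

49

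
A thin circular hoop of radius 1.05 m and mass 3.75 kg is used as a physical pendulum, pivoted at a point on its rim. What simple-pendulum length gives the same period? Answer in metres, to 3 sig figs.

2.10 m

The equivalent simple-pendulum length is L_eq = I/(md), where I is about the pivot and d = 1.050 m.
I_cm = mR² = 4.134 kg·m², so I = I_cm + md² = 4.134 + 4.134 = 8.269 kg·m².
L_eq = 8.269/(3.75 × 1.050) = 2.10 m.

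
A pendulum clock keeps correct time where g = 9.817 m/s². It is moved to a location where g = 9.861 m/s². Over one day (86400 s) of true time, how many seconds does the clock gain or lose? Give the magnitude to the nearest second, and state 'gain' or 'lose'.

gain 193 s

The clock's period scales as T ∝ 1/√g, so T'/T = √(9.817/9.861) = 0.997766.
In 86400 s of true time the clock registers 86400/0.997766 = 86593.4 s, so it gains 193 s.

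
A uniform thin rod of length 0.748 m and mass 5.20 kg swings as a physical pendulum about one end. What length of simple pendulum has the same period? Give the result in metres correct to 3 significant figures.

0.499 m

The equivalent simple-pendulum length is L_eq = I/(md), where I is about the pivot and d = 0.3740 m.
I_cm = (1/12)mL² = 0.2425 kg·m², so I = I_cm + md² = 0.2425 + 0.7274 = 0.9698 kg·m².
L_eq = 0.9698/(5.20 × 0.3740) = 0.499 m.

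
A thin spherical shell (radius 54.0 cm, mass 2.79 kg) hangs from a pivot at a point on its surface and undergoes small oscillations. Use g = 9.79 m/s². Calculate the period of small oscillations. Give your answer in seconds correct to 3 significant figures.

1.91 s

I_cm = (2/3)mr² = 0.5424 kg·m². The pivot is at distance d = 0.540 m from the centre of mass.
By the parallel-axis theorem, I = I_cm + md² = 0.5424 + 0.8136 = 1.356 kg·m².
T = 2π√(I/(mgd)) = 2π√(1.356/(2.79 × 9.79 × 0.540)) = 1.91 s.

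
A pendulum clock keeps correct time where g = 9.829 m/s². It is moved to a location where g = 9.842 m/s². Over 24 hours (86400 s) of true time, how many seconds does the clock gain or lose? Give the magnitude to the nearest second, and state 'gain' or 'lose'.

The clock's period scales as T ∝ 1/√g, so T'/T = √(9.829/9.842) = 0.999339.
In 86400 s of true time the clock registers 86400/0.999339 = 86457.1 s, so it gains 57 s.

gain 57 s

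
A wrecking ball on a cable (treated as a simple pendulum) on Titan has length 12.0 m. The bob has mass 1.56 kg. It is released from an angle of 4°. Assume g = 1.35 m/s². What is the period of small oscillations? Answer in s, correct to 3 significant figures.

18.7 s

T = 2π√(L/g) = 2π√(12.0/1.35) = 2π × 2.981 = 18.7 s.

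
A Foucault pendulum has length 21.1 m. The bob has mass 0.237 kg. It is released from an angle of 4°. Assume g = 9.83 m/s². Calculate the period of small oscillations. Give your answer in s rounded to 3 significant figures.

T = 2π√(L/g) = 2π√(21.1/9.83) = 2π × 1.465 = 9.21 s.

9.21 s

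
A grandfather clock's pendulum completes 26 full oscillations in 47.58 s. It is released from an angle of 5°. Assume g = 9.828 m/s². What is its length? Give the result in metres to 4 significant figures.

T = 47.58/26 = 1.8300 s.
From T = 2π√(L/g), L = gT²/(4π²) = 9.828 × 1.8300²/(4π²) = 0.8337 m.

0.8337 m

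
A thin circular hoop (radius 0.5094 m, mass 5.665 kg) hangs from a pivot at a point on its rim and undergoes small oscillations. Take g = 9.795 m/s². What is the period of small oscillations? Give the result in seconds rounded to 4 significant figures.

I_cm = mr² = 1.4700 kg·m². The pivot is at distance d = 0.5094 m from the centre of mass.
By the parallel-axis theorem, I = I_cm + md² = 1.4700 + 1.4700 = 2.9400 kg·m².
T = 2π√(I/(mgd)) = 2π√(2.9400/(5.665 × 9.795 × 0.5094)) = 2.026 s.

2.026 s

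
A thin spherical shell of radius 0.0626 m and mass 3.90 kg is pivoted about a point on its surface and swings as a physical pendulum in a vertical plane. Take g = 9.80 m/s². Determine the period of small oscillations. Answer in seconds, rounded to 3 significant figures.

I_cm = (2/3)mr² = 0.01019 kg·m². The pivot is at distance d = 0.0626 m from the centre of mass.
By the parallel-axis theorem, I = I_cm + md² = 0.01019 + 0.01528 = 0.02547 kg·m².
T = 2π√(I/(mgd)) = 2π√(0.02547/(3.90 × 9.80 × 0.0626)) = 0.648 s.

0.648 s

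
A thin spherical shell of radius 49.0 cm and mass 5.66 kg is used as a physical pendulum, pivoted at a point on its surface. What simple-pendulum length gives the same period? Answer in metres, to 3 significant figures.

The equivalent simple-pendulum length is L_eq = I/(md), where I is about the pivot and d = 0.4900 m.
I_cm = (2/3)mR² = 0.9060 kg·m², so I = I_cm + md² = 0.9060 + 1.359 = 2.265 kg·m².
L_eq = 2.265/(5.66 × 0.4900) = 0.817 m.

0.817 m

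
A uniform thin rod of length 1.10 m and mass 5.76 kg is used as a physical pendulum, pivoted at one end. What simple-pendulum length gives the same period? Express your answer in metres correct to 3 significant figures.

The equivalent simple-pendulum length is L_eq = I/(md), where I is about the pivot and d = 0.5500 m.
I_cm = (1/12)mL² = 0.5808 kg·m², so I = I_cm + md² = 0.5808 + 1.742 = 2.323 kg·m².
L_eq = 2.323/(5.76 × 0.5500) = 0.733 m.

0.733 m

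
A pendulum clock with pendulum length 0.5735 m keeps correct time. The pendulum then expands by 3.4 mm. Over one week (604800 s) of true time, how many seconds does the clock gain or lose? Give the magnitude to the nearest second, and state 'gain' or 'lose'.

lose 1785 s

T ∝ √L, so T'/T = √(0.57690/0.5735) = 1.00296.
In 604800 s of true time the clock registers 604800/1.00296 = 603015.2 s, so it loses 1785 s.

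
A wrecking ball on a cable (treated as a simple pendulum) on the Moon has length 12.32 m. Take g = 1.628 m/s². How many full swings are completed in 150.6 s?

T = 2π√(L/g) = 2π√(12.32/1.628) = 17.285 s.
Number of complete oscillations = ⌊150.6/17.285⌋ = ⌊8.7130⌋ = 8.

8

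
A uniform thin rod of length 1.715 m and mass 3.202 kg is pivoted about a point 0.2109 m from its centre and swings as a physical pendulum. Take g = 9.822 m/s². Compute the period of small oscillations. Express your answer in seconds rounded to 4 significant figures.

For a physical pendulum T = 2π√(I/(mgd)), with d = 0.21090 m from pivot to centre of mass.
I_cm = mL²/12 = 3.202 × 1.715²/12 = 0.78482 kg·m²; I = I_cm + md² = 0.78482 + 3.202 × 0.21090² = 0.92724 kg·m².
T = 2π√(0.92724/(3.202 × 9.822 × 0.21090)) = 2.349 s.

2.349 s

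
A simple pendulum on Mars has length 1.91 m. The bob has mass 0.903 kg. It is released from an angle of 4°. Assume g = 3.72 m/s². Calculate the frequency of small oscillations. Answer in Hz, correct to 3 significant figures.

0.222 Hz

T = 2π√(L/g) = 2π√(1.91/3.72) = 4.502 s, so f = 1/T = 0.222 Hz.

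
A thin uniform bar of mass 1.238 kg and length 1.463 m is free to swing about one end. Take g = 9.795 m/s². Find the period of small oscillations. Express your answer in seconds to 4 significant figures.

For a physical pendulum T = 2π√(I/(mgd)), with d = 0.73150 m from pivot to centre of mass.
I_cm = mL²/12 = 1.238 × 1.463²/12 = 0.22081 kg·m²; I = I_cm + md² = 0.22081 + 1.238 × 0.73150² = 0.88326 kg·m².
T = 2π√(0.88326/(1.238 × 9.795 × 0.73150)) = 1.983 s.

1.983 s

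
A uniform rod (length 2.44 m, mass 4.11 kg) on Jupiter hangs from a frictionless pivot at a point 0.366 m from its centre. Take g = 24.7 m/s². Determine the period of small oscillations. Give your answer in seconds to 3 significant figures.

For a physical pendulum T = 2π√(I/(mgd)), with d = 0.3660 m from pivot to centre of mass.
I_cm = mL²/12 = 4.11 × 2.44²/12 = 2.039 kg·m²; I = I_cm + md² = 2.039 + 4.11 × 0.3660² = 2.590 kg·m².
T = 2π√(2.590/(4.11 × 24.7 × 0.3660)) = 1.66 s.

1.66 s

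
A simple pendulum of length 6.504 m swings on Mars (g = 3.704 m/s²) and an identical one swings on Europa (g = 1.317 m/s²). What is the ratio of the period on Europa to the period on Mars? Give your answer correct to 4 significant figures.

T ∝ 1/√g, so T₂/T₁ = √(g₁/g₂) = √(3.704/1.317) = 1.677.

1.677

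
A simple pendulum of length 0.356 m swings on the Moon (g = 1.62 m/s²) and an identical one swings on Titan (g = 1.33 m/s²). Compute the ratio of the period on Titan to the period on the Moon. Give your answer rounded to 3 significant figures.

1.10

T ∝ 1/√g, so T₂/T₁ = √(g₁/g₂) = √(1.62/1.33) = 1.10.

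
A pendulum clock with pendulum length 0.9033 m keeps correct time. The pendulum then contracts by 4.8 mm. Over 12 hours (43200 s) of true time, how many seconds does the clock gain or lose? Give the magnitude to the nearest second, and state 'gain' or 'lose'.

T ∝ √L, so T'/T = √(0.89850/0.9033) = 0.997340.
In 43200 s of true time the clock registers 43200/0.997340 = 43315.2 s, so it gains 115 s.

gain 115 s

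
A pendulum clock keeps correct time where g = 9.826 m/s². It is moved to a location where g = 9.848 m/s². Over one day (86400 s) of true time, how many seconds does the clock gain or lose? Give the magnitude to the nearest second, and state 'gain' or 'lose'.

The clock's period scales as T ∝ 1/√g, so T'/T = √(9.826/9.848) = 0.998882.
In 86400 s of true time the clock registers 86400/0.998882 = 86496.7 s, so it gains 97 s.

gain 97 s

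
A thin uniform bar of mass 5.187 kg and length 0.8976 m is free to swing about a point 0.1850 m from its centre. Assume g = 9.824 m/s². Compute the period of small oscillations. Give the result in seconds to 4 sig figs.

1.484 s

For a physical pendulum T = 2π√(I/(mgd)), with d = 0.18500 m from pivot to centre of mass.
I_cm = mL²/12 = 5.187 × 0.8976²/12 = 0.34826 kg·m²; I = I_cm + md² = 0.34826 + 5.187 × 0.18500² = 0.52578 kg·m².
T = 2π√(0.52578/(5.187 × 9.824 × 0.18500)) = 1.484 s.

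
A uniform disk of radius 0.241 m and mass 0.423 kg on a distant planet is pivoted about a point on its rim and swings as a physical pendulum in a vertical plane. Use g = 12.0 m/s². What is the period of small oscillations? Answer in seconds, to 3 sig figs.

1.09 s

I_cm = ½mr² = 0.01228 kg·m². The pivot is at distance d = 0.241 m from the centre of mass.
By the parallel-axis theorem, I = I_cm + md² = 0.01228 + 0.02457 = 0.03685 kg·m².
T = 2π√(I/(mgd)) = 2π√(0.03685/(0.423 × 12.0 × 0.241)) = 1.09 s.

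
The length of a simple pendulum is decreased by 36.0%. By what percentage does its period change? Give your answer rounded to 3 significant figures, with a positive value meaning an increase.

T ∝ √L, so T'/T = √(0.6400) = 0.8000.
Percentage change in T = (0.8000 − 1) × 100% = -20.0%.

-20.0%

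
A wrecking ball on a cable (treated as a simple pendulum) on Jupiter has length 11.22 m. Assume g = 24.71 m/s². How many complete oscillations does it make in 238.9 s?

T = 2π√(L/g) = 2π√(11.22/24.71) = 4.2339 s.
Number of complete oscillations = ⌊238.9/4.2339⌋ = ⌊56.426⌋ = 56.

56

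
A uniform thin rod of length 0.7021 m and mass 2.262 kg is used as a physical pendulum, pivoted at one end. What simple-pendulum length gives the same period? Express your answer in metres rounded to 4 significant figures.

The equivalent simple-pendulum length is L_eq = I/(md), where I is about the pivot and d = 0.35105 m.
I_cm = (1/12)mL² = 0.092920 kg·m², so I = I_cm + md² = 0.092920 + 0.27876 = 0.37168 kg·m².
L_eq = 0.37168/(2.262 × 0.35105) = 0.4681 m.

0.4681 m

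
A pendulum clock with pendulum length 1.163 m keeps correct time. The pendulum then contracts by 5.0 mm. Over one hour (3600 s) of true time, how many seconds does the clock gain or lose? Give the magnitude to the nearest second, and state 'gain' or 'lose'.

gain 8 s

T ∝ √L, so T'/T = √(1.15800/1.163) = 0.997848.
In 3600 s of true time the clock registers 3600/0.997848 = 3607.8 s, so it gains 8 s.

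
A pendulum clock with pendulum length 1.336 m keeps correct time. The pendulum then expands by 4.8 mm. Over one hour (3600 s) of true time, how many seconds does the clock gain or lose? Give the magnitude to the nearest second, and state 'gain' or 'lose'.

T ∝ √L, so T'/T = √(1.34080/1.336) = 1.00179.
In 3600 s of true time the clock registers 3600/1.00179 = 3593.6 s, so it loses 6 s.

lose 6 s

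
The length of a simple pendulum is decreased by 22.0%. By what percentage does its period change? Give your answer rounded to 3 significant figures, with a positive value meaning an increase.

T ∝ √L, so T'/T = √(0.7800) = 0.8832.
Percentage change in T = (0.8832 − 1) × 100% = -11.7%.

-11.7%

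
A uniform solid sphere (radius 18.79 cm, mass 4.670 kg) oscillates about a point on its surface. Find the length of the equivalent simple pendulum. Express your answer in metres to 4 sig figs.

0.2631 m

The equivalent simple-pendulum length is L_eq = I/(md), where I is about the pivot and d = 0.18790 m.
I_cm = (2/5)mR² = 0.065952 kg·m², so I = I_cm + md² = 0.065952 + 0.16488 = 0.23083 kg·m².
L_eq = 0.23083/(4.670 × 0.18790) = 0.2631 m.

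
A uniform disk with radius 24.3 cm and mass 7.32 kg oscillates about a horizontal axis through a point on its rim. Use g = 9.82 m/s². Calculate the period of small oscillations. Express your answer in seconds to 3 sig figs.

I_cm = ½mr² = 0.2161 kg·m². The pivot is at distance d = 0.243 m from the centre of mass.
By the parallel-axis theorem, I = I_cm + md² = 0.2161 + 0.4322 = 0.6484 kg·m².
T = 2π√(I/(mgd)) = 2π√(0.6484/(7.32 × 9.82 × 0.243)) = 1.21 s.

1.21 s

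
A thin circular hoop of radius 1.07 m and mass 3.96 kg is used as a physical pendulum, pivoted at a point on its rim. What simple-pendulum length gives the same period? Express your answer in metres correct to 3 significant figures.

2.14 m

The equivalent simple-pendulum length is L_eq = I/(md), where I is about the pivot and d = 1.070 m.
I_cm = mR² = 4.534 kg·m², so I = I_cm + md² = 4.534 + 4.534 = 9.068 kg·m².
L_eq = 9.068/(3.96 × 1.070) = 2.14 m.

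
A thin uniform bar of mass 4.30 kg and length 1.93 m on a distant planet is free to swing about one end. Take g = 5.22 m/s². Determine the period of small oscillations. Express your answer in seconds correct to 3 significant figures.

For a physical pendulum T = 2π√(I/(mgd)), with d = 0.9650 m from pivot to centre of mass.
I_cm = mL²/12 = 4.30 × 1.93²/12 = 1.335 kg·m²; I = I_cm + md² = 1.335 + 4.30 × 0.9650² = 5.339 kg·m².
T = 2π√(5.339/(4.30 × 5.22 × 0.9650)) = 3.12 s.

3.12 s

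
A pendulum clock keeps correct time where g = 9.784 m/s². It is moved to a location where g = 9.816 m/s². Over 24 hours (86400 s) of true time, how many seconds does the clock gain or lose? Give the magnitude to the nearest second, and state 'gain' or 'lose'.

The clock's period scales as T ∝ 1/√g, so T'/T = √(9.784/9.816) = 0.998369.
In 86400 s of true time the clock registers 86400/0.998369 = 86541.2 s, so it gains 141 s.

gain 141 s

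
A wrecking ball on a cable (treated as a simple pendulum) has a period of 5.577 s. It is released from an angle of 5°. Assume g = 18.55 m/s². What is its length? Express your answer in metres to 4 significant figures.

From T = 2π√(L/g), L = gT²/(4π²) = 18.55 × 5.5770²/(4π²) = 14.61 m.

14.61 m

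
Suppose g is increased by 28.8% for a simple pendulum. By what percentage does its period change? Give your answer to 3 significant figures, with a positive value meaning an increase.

-11.9%

T ∝ 1/√g, so T'/T = 1/√(1.288) = 0.8811.
Percentage change in T = (0.8811 − 1) × 100% = -11.9%.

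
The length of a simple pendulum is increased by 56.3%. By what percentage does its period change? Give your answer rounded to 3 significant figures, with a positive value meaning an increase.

25.0%

T ∝ √L, so T'/T = √(1.563) = 1.250.
Percentage change in T = (1.250 − 1) × 100% = 25.0%.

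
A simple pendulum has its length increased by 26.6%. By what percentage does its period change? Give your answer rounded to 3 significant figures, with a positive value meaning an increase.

12.5%

T ∝ √L, so T'/T = √(1.266) = 1.125.
Percentage change in T = (1.125 − 1) × 100% = 12.5%.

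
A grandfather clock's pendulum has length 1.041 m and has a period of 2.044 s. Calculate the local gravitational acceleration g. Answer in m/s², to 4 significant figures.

9.837 m/s²

From T = 2π√(L/g), g = 4π²L/T² = 4π² × 1.041/2.0440² = 9.837 m/s².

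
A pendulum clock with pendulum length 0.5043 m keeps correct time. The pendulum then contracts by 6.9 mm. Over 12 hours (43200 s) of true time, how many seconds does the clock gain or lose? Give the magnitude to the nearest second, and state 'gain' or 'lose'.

gain 299 s

T ∝ √L, so T'/T = √(0.49740/0.5043) = 0.993135.
In 43200 s of true time the clock registers 43200/0.993135 = 43498.6 s, so it gains 299 s.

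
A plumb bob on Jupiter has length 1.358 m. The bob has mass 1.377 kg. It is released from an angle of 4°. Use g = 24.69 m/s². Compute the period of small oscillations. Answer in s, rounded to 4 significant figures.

T = 2π√(L/g) = 2π√(1.358/24.69) = 2π × 0.23453 = 1.474 s.

1.474 s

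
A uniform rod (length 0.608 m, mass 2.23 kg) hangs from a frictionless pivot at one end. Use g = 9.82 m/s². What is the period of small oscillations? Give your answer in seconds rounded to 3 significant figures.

For a physical pendulum T = 2π√(I/(mgd)), with d = 0.3040 m from pivot to centre of mass.
I_cm = mL²/12 = 2.23 × 0.608²/12 = 0.06870 kg·m²; I = I_cm + md² = 0.06870 + 2.23 × 0.3040² = 0.2748 kg·m².
T = 2π√(0.2748/(2.23 × 9.82 × 0.3040)) = 1.28 s.

1.28 s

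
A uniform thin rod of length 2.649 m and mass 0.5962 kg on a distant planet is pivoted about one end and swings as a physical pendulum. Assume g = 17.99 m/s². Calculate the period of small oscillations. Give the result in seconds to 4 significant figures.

1.969 s

For a physical pendulum T = 2π√(I/(mgd)), with d = 1.3245 m from pivot to centre of mass.
I_cm = mL²/12 = 0.5962 × 2.649²/12 = 0.34864 kg·m²; I = I_cm + md² = 0.34864 + 0.5962 × 1.3245² = 1.3946 kg·m².
T = 2π√(1.3946/(0.5962 × 17.99 × 1.3245)) = 1.969 s.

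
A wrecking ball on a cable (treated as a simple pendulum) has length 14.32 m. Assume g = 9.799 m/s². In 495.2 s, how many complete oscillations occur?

65

T = 2π√(L/g) = 2π√(14.32/9.799) = 7.5956 s.
Number of complete oscillations = ⌊495.2/7.5956⌋ = ⌊65.196⌋ = 65.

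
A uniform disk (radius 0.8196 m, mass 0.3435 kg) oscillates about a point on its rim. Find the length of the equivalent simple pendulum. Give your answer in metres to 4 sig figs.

1.229 m

The equivalent simple-pendulum length is L_eq = I/(md), where I is about the pivot and d = 0.81960 m.
I_cm = ½mR² = 0.11537 kg·m², so I = I_cm + md² = 0.11537 + 0.23074 = 0.34612 kg·m².
L_eq = 0.34612/(0.3435 × 0.81960) = 1.229 m.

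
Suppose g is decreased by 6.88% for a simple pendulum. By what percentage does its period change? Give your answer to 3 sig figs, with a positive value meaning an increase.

3.63%

T ∝ 1/√g, so T'/T = 1/√(0.9312) = 1.036.
Percentage change in T = (1.036 − 1) × 100% = 3.63%.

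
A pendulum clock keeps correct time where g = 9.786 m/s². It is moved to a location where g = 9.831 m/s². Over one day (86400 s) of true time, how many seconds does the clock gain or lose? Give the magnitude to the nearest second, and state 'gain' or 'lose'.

The clock's period scales as T ∝ 1/√g, so T'/T = √(9.786/9.831) = 0.997709.
In 86400 s of true time the clock registers 86400/0.997709 = 86598.4 s, so it gains 198 s.

gain 198 s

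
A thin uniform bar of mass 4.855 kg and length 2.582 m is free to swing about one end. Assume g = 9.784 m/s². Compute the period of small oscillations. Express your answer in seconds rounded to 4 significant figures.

2.635 s

For a physical pendulum T = 2π√(I/(mgd)), with d = 1.2910 m from pivot to centre of mass.
I_cm = mL²/12 = 4.855 × 2.582²/12 = 2.6972 kg·m²; I = I_cm + md² = 2.6972 + 4.855 × 1.2910² = 10.789 kg·m².
T = 2π√(10.789/(4.855 × 9.784 × 1.2910)) = 2.635 s.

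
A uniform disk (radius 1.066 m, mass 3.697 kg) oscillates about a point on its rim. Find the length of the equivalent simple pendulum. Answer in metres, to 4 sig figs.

The equivalent simple-pendulum length is L_eq = I/(md), where I is about the pivot and d = 1.0660 m.
I_cm = ½mR² = 2.1006 kg·m², so I = I_cm + md² = 2.1006 + 4.2011 = 6.3017 kg·m².
L_eq = 6.3017/(3.697 × 1.0660) = 1.599 m.

1.599 m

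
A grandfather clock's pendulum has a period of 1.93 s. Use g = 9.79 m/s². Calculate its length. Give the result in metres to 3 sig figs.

0.924 m

From T = 2π√(L/g), L = gT²/(4π²) = 9.79 × 1.930²/(4π²) = 0.924 m.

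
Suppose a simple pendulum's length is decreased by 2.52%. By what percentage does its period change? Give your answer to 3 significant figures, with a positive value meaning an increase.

T ∝ √L, so T'/T = √(0.9748) = 0.9873.
Percentage change in T = (0.9873 − 1) × 100% = -1.27%.

-1.27%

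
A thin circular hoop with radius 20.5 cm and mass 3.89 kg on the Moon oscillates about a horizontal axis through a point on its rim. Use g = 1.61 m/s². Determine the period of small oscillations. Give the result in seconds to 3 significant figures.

I_cm = mr² = 0.1635 kg·m². The pivot is at distance d = 0.205 m from the centre of mass.
By the parallel-axis theorem, I = I_cm + md² = 0.1635 + 0.1635 = 0.3270 kg·m².
T = 2π√(I/(mgd)) = 2π√(0.3270/(3.89 × 1.61 × 0.205)) = 3.17 s.

3.17 s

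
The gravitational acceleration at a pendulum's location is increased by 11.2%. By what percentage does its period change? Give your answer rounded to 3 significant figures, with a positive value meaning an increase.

T ∝ 1/√g, so T'/T = 1/√(1.112) = 0.9483.
Percentage change in T = (0.9483 − 1) × 100% = -5.17%.

-5.17%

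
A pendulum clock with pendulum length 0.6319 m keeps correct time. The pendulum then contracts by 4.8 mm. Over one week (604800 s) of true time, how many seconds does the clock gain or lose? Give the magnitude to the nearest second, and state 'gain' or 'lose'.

gain 2310 s

T ∝ √L, so T'/T = √(0.62710/0.6319) = 0.996195.
In 604800 s of true time the clock registers 604800/0.996195 = 607110.2 s, so it gains 2310 s.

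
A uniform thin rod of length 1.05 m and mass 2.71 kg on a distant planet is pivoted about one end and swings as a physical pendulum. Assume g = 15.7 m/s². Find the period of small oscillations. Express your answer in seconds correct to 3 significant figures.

1.33 s

For a physical pendulum T = 2π√(I/(mgd)), with d = 0.5250 m from pivot to centre of mass.
I_cm = mL²/12 = 2.71 × 1.05²/12 = 0.2490 kg·m²; I = I_cm + md² = 0.2490 + 2.71 × 0.5250² = 0.9959 kg·m².
T = 2π√(0.9959/(2.71 × 15.7 × 0.5250)) = 1.33 s.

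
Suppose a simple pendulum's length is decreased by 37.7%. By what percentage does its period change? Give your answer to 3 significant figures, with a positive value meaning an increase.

-21.1%

T ∝ √L, so T'/T = √(0.6230) = 0.7893.
Percentage change in T = (0.7893 − 1) × 100% = -21.1%.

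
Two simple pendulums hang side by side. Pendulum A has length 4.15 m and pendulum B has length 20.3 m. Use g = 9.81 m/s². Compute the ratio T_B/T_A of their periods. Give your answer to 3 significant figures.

2.21

T ∝ √L, so T_B/T_A = √(L_B/L_A) = √(20.3/4.15) = 2.21.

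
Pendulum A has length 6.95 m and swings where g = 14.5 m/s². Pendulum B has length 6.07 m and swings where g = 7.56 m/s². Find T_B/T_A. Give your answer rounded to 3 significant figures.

T = 2π√(L/g), so T_B/T_A = √((L_B/g_B)/(L_A/g_A)) = √((6.07/7.56)/(6.95/14.5)) = 1.29.

1.29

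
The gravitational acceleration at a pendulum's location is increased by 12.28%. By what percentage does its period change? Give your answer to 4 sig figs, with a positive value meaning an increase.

T ∝ 1/√g, so T'/T = 1/√(1.1228) = 0.94373.
Percentage change in T = (0.94373 − 1) × 100% = -5.627%.

-5.627%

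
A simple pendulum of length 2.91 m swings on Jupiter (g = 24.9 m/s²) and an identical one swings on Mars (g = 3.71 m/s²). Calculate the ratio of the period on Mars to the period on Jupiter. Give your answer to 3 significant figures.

T ∝ 1/√g, so T₂/T₁ = √(g₁/g₂) = √(24.9/3.71) = 2.59.

2.59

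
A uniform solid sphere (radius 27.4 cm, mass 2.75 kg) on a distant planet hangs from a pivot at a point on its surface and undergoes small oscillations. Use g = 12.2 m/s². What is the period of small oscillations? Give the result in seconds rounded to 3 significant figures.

1.11 s

I_cm = (2/5)mr² = 0.08258 kg·m². The pivot is at distance d = 0.274 m from the centre of mass.
By the parallel-axis theorem, I = I_cm + md² = 0.08258 + 0.2065 = 0.2890 kg·m².
T = 2π√(I/(mgd)) = 2π√(0.2890/(2.75 × 12.2 × 0.274)) = 1.11 s.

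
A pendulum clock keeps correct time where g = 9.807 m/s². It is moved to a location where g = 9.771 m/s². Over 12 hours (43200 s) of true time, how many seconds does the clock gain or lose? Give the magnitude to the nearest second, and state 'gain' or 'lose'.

lose 79 s

The clock's period scales as T ∝ 1/√g, so T'/T = √(9.807/9.771) = 1.00184.
In 43200 s of true time the clock registers 43200/1.00184 = 43120.6 s, so it loses 79 s.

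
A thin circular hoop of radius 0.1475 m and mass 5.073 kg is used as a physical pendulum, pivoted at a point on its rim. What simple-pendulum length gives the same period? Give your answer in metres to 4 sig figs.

0.2950 m

The equivalent simple-pendulum length is L_eq = I/(md), where I is about the pivot and d = 0.14750 m.
I_cm = mR² = 0.11037 kg·m², so I = I_cm + md² = 0.11037 + 0.11037 = 0.22074 kg·m².
L_eq = 0.22074/(5.073 × 0.14750) = 0.2950 m.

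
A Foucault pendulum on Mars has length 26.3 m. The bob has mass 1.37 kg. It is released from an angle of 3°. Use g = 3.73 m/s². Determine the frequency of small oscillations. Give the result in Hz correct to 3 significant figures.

T = 2π√(L/g) = 2π√(26.3/3.73) = 16.68 s, so f = 1/T = 0.0599 Hz.

0.0599 Hz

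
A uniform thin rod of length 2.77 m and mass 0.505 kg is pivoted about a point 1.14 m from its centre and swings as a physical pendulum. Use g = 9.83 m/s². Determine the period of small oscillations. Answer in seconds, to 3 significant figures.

2.61 s

For a physical pendulum T = 2π√(I/(mgd)), with d = 1.140 m from pivot to centre of mass.
I_cm = mL²/12 = 0.505 × 2.77²/12 = 0.3229 kg·m²; I = I_cm + md² = 0.3229 + 0.505 × 1.140² = 0.9792 kg·m².
T = 2π√(0.9792/(0.505 × 9.83 × 1.140)) = 2.61 s.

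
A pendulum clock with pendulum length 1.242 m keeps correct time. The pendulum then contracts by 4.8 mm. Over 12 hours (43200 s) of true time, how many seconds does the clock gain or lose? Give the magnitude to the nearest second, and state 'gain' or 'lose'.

T ∝ √L, so T'/T = √(1.23720/1.242) = 0.998066.
In 43200 s of true time the clock registers 43200/0.998066 = 43283.7 s, so it gains 84 s.

gain 84 s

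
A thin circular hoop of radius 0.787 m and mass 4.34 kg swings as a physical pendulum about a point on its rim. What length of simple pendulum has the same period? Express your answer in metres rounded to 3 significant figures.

1.57 m

The equivalent simple-pendulum length is L_eq = I/(md), where I is about the pivot and d = 0.7870 m.
I_cm = mR² = 2.688 kg·m², so I = I_cm + md² = 2.688 + 2.688 = 5.376 kg·m².
L_eq = 5.376/(4.34 × 0.7870) = 1.57 m.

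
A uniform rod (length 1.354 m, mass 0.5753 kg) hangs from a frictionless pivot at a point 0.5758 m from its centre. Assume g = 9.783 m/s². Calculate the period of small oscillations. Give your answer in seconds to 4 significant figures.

For a physical pendulum T = 2π√(I/(mgd)), with d = 0.57580 m from pivot to centre of mass.
I_cm = mL²/12 = 0.5753 × 1.354²/12 = 0.087892 kg·m²; I = I_cm + md² = 0.087892 + 0.5753 × 0.57580² = 0.27863 kg·m².
T = 2π√(0.27863/(0.5753 × 9.783 × 0.57580)) = 1.842 s.

1.842 s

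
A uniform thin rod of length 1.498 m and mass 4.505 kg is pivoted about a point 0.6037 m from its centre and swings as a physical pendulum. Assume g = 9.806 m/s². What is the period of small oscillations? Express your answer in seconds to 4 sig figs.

1.918 s

For a physical pendulum T = 2π√(I/(mgd)), with d = 0.60370 m from pivot to centre of mass.
I_cm = mL²/12 = 4.505 × 1.498²/12 = 0.84244 kg·m²; I = I_cm + md² = 0.84244 + 4.505 × 0.60370² = 2.4843 kg·m².
T = 2π√(2.4843/(4.505 × 9.806 × 0.60370)) = 1.918 s.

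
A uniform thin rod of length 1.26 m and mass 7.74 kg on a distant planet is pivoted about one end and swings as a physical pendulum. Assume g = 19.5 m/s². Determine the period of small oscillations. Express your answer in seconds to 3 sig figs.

For a physical pendulum T = 2π√(I/(mgd)), with d = 0.6300 m from pivot to centre of mass.
I_cm = mL²/12 = 7.74 × 1.26²/12 = 1.024 kg·m²; I = I_cm + md² = 1.024 + 7.74 × 0.6300² = 4.096 kg·m².
T = 2π√(4.096/(7.74 × 19.5 × 0.6300)) = 1.30 s.

1.30 s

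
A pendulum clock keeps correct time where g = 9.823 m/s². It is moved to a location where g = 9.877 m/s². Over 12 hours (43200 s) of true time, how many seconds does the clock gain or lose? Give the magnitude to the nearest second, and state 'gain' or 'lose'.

gain 119 s

The clock's period scales as T ∝ 1/√g, so T'/T = √(9.823/9.877) = 0.997263.
In 43200 s of true time the clock registers 43200/0.997263 = 43318.6 s, so it gains 119 s.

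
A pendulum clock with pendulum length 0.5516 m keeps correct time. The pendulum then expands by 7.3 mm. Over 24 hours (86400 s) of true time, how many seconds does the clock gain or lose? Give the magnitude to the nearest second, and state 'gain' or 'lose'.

lose 566 s

T ∝ √L, so T'/T = √(0.55890/0.5516) = 1.00660.
In 86400 s of true time the clock registers 86400/1.00660 = 85833.9 s, so it loses 566 s.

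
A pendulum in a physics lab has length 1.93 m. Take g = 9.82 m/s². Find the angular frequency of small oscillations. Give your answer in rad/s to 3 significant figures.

2.26 rad/s

ω = √(g/L) = √(9.82/1.93) = 2.26 rad/s.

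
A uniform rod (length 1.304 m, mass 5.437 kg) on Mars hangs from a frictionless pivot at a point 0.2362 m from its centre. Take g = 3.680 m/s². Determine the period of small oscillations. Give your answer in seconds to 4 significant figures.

2.995 s

For a physical pendulum T = 2π√(I/(mgd)), with d = 0.23620 m from pivot to centre of mass.
I_cm = mL²/12 = 5.437 × 1.304²/12 = 0.77043 kg·m²; I = I_cm + md² = 0.77043 + 5.437 × 0.23620² = 1.0738 kg·m².
T = 2π√(1.0738/(5.437 × 3.680 × 0.23620)) = 2.995 s.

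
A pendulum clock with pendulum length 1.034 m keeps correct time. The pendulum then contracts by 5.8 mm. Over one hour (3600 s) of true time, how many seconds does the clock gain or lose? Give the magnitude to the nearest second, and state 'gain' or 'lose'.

gain 10 s

T ∝ √L, so T'/T = √(1.02820/1.034) = 0.997191.
In 3600 s of true time the clock registers 3600/0.997191 = 3610.1 s, so it gains 10 s.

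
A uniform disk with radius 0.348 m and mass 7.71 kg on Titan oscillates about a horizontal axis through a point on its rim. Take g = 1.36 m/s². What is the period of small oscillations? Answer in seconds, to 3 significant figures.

I_cm = ½mr² = 0.4669 kg·m². The pivot is at distance d = 0.348 m from the centre of mass.
By the parallel-axis theorem, I = I_cm + md² = 0.4669 + 0.9337 = 1.401 kg·m².
T = 2π√(I/(mgd)) = 2π√(1.401/(7.71 × 1.36 × 0.348)) = 3.89 s.

3.89 s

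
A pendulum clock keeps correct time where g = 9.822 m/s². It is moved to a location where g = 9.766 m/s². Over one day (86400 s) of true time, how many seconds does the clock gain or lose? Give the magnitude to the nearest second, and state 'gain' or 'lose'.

The clock's period scales as T ∝ 1/√g, so T'/T = √(9.822/9.766) = 1.00286.
In 86400 s of true time the clock registers 86400/1.00286 = 86153.3 s, so it loses 247 s.

lose 247 s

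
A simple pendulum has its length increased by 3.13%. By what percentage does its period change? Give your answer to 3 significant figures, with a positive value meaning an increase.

T ∝ √L, so T'/T = √(1.031) = 1.016.
Percentage change in T = (1.016 − 1) × 100% = 1.55%.

1.55%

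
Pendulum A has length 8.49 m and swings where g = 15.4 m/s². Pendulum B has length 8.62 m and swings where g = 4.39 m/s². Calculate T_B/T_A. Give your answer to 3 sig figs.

T = 2π√(L/g), so T_B/T_A = √((L_B/g_B)/(L_A/g_A)) = √((8.62/4.39)/(8.49/15.4)) = 1.89.

1.89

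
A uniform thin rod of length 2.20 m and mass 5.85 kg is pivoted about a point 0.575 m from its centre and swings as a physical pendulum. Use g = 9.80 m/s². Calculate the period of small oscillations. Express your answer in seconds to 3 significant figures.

2.27 s

For a physical pendulum T = 2π√(I/(mgd)), with d = 0.5750 m from pivot to centre of mass.
I_cm = mL²/12 = 5.85 × 2.20²/12 = 2.360 kg·m²; I = I_cm + md² = 2.360 + 5.85 × 0.5750² = 4.294 kg·m².
T = 2π√(4.294/(5.85 × 9.80 × 0.5750)) = 2.27 s.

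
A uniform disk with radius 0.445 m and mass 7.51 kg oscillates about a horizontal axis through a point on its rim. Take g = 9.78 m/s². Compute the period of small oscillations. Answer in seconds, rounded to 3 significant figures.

1.64 s

I_cm = ½mr² = 0.7436 kg·m². The pivot is at distance d = 0.445 m from the centre of mass.
By the parallel-axis theorem, I = I_cm + md² = 0.7436 + 1.487 = 2.231 kg·m².
T = 2π√(I/(mgd)) = 2π√(2.231/(7.51 × 9.78 × 0.445)) = 1.64 s.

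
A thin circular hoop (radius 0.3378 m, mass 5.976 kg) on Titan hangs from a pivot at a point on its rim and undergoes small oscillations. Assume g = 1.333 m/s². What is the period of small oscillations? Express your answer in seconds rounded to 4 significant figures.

I_cm = mr² = 0.68191 kg·m². The pivot is at distance d = 0.3378 m from the centre of mass.
By the parallel-axis theorem, I = I_cm + md² = 0.68191 + 0.68191 = 1.3638 kg·m².
T = 2π√(I/(mgd)) = 2π√(1.3638/(5.976 × 1.333 × 0.3378)) = 4.473 s.

4.473 s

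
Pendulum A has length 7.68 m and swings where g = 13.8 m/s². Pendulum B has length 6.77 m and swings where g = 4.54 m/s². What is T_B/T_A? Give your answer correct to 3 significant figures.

T = 2π√(L/g), so T_B/T_A = √((L_B/g_B)/(L_A/g_A)) = √((6.77/4.54)/(7.68/13.8)) = 1.64.

1.64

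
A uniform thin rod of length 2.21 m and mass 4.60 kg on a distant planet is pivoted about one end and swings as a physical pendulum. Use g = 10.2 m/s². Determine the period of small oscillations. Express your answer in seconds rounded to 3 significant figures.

For a physical pendulum T = 2π√(I/(mgd)), with d = 1.105 m from pivot to centre of mass.
I_cm = mL²/12 = 4.60 × 2.21²/12 = 1.872 kg·m²; I = I_cm + md² = 1.872 + 4.60 × 1.105² = 7.489 kg·m².
T = 2π√(7.489/(4.60 × 10.2 × 1.105)) = 2.39 s.

2.39 s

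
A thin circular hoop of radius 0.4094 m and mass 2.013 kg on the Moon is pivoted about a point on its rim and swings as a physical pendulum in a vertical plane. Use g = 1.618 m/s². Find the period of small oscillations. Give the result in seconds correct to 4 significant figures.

4.470 s

I_cm = mr² = 0.33740 kg·m². The pivot is at distance d = 0.4094 m from the centre of mass.
By the parallel-axis theorem, I = I_cm + md² = 0.33740 + 0.33740 = 0.67479 kg·m².
T = 2π√(I/(mgd)) = 2π√(0.67479/(2.013 × 1.618 × 0.4094)) = 4.470 s.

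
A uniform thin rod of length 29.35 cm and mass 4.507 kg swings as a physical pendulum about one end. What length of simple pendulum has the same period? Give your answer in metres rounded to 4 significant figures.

The equivalent simple-pendulum length is L_eq = I/(md), where I is about the pivot and d = 0.14675 m.
I_cm = (1/12)mL² = 0.032354 kg·m², so I = I_cm + md² = 0.032354 + 0.097061 = 0.12941 kg·m².
L_eq = 0.12941/(4.507 × 0.14675) = 0.1957 m.

0.1957 m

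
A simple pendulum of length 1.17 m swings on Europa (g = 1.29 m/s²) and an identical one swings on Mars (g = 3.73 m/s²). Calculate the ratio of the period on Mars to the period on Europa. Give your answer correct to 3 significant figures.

0.588

T ∝ 1/√g, so T₂/T₁ = √(g₁/g₂) = √(1.29/3.73) = 0.588.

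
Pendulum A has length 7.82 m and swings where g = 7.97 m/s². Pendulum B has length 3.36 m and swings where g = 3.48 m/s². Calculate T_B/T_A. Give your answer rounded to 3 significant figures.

T = 2π√(L/g), so T_B/T_A = √((L_B/g_B)/(L_A/g_A)) = √((3.36/3.48)/(7.82/7.97)) = 0.992.

0.992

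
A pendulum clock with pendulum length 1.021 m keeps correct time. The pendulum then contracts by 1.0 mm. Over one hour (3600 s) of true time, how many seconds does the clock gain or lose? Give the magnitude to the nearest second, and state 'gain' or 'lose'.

gain 2 s

T ∝ √L, so T'/T = √(1.02000/1.021) = 0.999510.
In 3600 s of true time the clock registers 3600/0.999510 = 3601.8 s, so it gains 2 s.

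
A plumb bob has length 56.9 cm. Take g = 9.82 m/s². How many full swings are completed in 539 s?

356

T = 2π√(L/g) = 2π√(0.569/9.82) = 1.512 s.
Number of complete oscillations = ⌊539/1.512⌋ = ⌊356.4⌋ = 356.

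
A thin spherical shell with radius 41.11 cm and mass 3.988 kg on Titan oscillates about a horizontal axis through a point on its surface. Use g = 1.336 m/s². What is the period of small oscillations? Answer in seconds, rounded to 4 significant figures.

I_cm = (2/3)mr² = 0.44932 kg·m². The pivot is at distance d = 0.4111 m from the centre of mass.
By the parallel-axis theorem, I = I_cm + md² = 0.44932 + 0.67398 = 1.1233 kg·m².
T = 2π√(I/(mgd)) = 2π√(1.1233/(3.988 × 1.336 × 0.4111)) = 4.500 s.

4.500 s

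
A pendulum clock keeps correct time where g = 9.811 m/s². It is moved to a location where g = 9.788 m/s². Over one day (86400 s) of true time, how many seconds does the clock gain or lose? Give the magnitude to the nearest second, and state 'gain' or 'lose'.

The clock's period scales as T ∝ 1/√g, so T'/T = √(9.811/9.788) = 1.00117.
In 86400 s of true time the clock registers 86400/1.00117 = 86298.7 s, so it loses 101 s.

lose 101 s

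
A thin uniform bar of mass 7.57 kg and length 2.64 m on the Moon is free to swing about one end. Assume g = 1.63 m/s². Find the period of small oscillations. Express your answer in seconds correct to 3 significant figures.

6.53 s

For a physical pendulum T = 2π√(I/(mgd)), with d = 1.320 m from pivot to centre of mass.
I_cm = mL²/12 = 7.57 × 2.64²/12 = 4.397 kg·m²; I = I_cm + md² = 4.397 + 7.57 × 1.320² = 17.59 kg·m².
T = 2π√(17.59/(7.57 × 1.63 × 1.320)) = 6.53 s.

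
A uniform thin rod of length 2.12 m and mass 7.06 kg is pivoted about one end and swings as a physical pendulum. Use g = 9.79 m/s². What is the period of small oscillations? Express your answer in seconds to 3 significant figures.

2.39 s

For a physical pendulum T = 2π√(I/(mgd)), with d = 1.060 m from pivot to centre of mass.
I_cm = mL²/12 = 7.06 × 2.12²/12 = 2.644 kg·m²; I = I_cm + md² = 2.644 + 7.06 × 1.060² = 10.58 kg·m².
T = 2π√(10.58/(7.06 × 9.79 × 1.060)) = 2.39 s.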